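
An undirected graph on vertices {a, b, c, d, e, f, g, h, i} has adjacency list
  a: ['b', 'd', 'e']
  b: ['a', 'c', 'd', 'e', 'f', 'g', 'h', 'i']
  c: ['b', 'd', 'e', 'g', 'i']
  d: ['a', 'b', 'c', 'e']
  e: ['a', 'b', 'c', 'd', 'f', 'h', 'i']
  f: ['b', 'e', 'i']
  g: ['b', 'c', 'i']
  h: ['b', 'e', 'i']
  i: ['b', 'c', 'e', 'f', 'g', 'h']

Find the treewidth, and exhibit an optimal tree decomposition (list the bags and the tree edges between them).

Treewidth 3.
One optimal decomposition is:
Bags: B1 = {b, e, f, i}  B2 = {b, e, h, i}  B3 = {b, c, e, i}  B4 = {b, c, d, e}  B5 = {b, c, g, i}  B6 = {a, b, d, e}
Tree: B1–B2, B1–B3, B3–B4, B3–B5, B4–B6

Every bag has size at most 4, so the width is 4 − 1 = 3 and tw(G) ≤ 3. For the lower bound, the 4 vertices {b, c, g, i} are pairwise adjacent, and any tree decomposition puts a clique entirely inside one bag — forcing width ≥ 3. The upper and lower bounds meet at 3, so that is the treewidth.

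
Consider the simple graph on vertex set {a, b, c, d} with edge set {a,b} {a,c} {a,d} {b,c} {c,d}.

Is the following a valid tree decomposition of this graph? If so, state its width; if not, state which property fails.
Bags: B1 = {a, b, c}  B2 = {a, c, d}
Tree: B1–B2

Yes; width 2.

Vertex coverage: the bags together contain {a, b, c, d}, the full vertex set. Edge coverage: each edge of G has both endpoints in at least one bag. Running intersection: for every vertex, the bags containing it form a connected subtree. All three properties hold, so this is a valid tree decomposition of width max|bag| − 1 = 2, and hence tw(G) ≤ 2.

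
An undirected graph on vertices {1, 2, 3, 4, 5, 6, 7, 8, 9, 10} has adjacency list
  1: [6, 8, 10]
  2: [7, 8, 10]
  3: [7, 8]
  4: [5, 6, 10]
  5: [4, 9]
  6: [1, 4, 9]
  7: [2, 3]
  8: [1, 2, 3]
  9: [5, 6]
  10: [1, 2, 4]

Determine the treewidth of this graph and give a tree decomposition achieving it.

Every bag has size at most 3, so the width is 3 − 1 = 2 and tw(G) ≤ 2. The edges 3–7–2–8–3 form a cycle, so G is not a tree and its treewidth is at least 2. The upper and lower bounds meet at 2, so that is the treewidth.

Treewidth 2.
One such decomposition:
Bags: B1 = {3, 7, 8}  B2 = {2, 7, 8}  B3 = {1, 2, 8}  B4 = {1, 2, 10}  B5 = {1, 6, 10}  B6 = {4, 6, 10}  B7 = {4, 6, 9}  B8 = {4, 5, 9}
Tree: B1–B2, B2–B3, B3–B4, B4–B5, B5–B6, B6–B7, B7–B8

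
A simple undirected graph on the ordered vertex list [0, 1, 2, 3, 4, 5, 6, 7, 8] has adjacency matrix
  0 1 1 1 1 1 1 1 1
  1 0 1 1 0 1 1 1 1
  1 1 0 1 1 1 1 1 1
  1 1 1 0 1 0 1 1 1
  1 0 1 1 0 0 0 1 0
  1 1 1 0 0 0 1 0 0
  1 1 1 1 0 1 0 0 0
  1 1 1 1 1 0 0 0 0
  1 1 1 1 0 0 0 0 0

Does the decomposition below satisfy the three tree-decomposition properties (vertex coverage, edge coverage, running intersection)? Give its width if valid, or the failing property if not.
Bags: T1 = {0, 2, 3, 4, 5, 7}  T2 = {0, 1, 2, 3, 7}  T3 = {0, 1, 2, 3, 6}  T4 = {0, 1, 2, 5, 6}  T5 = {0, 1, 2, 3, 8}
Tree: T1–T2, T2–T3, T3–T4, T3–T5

No — bags containing vertex 5 are not connected in the tree.

A tree decomposition must satisfy three properties: every vertex lies in some bag; for every edge, both endpoints lie together in some bag; and for every vertex, the bags containing it form a connected subtree. Here bags containing vertex 5 are not connected in the tree, so the decomposition is invalid.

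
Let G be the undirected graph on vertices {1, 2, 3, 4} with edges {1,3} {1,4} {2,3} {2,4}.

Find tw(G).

2

A width-2 tree decomposition is:
Bags: B1 = {2, 3, 4}  B2 = {1, 3, 4}
Tree: B1–B2
The largest bag has 3 vertices, giving width 2; this decomposition certifies tw(G) ≤ 2. The edges 4–2–3–1–4 form a cycle, so G is not a tree and its treewidth is at least 2. Hence tw(G) = 2 exactly.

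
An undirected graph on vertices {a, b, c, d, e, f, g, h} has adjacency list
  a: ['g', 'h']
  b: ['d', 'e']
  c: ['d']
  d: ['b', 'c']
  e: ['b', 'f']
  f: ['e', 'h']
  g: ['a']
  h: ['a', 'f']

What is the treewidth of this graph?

A width-1 tree decomposition is:
Bags: B1 = {c, d}  B2 = {b, d}  B3 = {b, e}  B4 = {e, f}  B5 = {f, h}  B6 = {a, h}  B7 = {a, g}
Tree: B1–B2, B2–B3, B3–B4, B4–B5, B5–B6, B6–B7
Every bag has size at most 2, so the width is 2 − 1 = 1 and tw(G) ≤ 1. Since G has at least one edge (e.g. c–d), it is not an edgeless graph, so tw(G) ≥ 1. The upper and lower bounds meet at 1, so that is the treewidth.

1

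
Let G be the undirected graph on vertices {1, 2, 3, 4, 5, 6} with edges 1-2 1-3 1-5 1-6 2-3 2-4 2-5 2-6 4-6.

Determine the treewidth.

A width-2 tree decomposition is:
Bags: B1 = {1, 2, 6}  B2 = {1, 2, 3}  B3 = {2, 4, 6}  B4 = {1, 2, 5}
Tree: B1–B2, B1–B3, B1–B4
Every bag has size at most 3, so the width is 3 − 1 = 2 and tw(G) ≤ 2. For the lower bound, the 3 vertices {1, 2, 3} are pairwise adjacent, and any tree decomposition puts a clique entirely inside one bag — forcing width ≥ 2. Combining the bounds, tw(G) = 2.

2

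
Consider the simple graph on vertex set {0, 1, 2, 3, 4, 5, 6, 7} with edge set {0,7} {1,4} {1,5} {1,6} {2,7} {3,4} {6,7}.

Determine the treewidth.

1

A width-1 tree decomposition is:
Bags: B1 = {1, 6}  B2 = {6, 7}  B3 = {2, 7}  B4 = {0, 7}  B5 = {1, 4}  B6 = {1, 5}  B7 = {3, 4}
Tree: B1–B2, B2–B3, B2–B4, B1–B5, B5–B6, B5–B7
Every bag has size at most 2, so the width is 2 − 1 = 1 and tw(G) ≤ 1. Any graph with an edge has treewidth ≥ 1, and G has the edge 6–1. Therefore the treewidth is 1.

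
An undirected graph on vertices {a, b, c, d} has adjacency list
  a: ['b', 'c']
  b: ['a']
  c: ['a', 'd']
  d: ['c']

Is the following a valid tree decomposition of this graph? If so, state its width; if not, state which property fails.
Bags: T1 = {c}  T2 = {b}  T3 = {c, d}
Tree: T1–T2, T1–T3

A tree decomposition must satisfy three properties: every vertex lies in some bag; for every edge, both endpoints lie together in some bag; and for every vertex, the bags containing it form a connected subtree. Here vertex a appears in no bag, so the decomposition is invalid.

No — vertex a appears in no bag.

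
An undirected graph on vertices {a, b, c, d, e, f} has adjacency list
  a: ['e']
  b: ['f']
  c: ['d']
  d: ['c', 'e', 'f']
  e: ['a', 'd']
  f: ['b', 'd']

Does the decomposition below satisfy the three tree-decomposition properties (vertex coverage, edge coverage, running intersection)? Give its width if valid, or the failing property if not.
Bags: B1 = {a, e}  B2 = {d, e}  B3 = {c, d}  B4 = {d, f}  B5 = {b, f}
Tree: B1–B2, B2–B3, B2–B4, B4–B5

Yes; width 1.

Checking the three conditions: (i) the bags cover all of {a, b, c, d, e, f}; (ii) for each edge, some bag contains both endpoints; (iii) the bags containing any fixed vertex form a subtree. All hold, so the decomposition is valid with width 2 − 1 = 1.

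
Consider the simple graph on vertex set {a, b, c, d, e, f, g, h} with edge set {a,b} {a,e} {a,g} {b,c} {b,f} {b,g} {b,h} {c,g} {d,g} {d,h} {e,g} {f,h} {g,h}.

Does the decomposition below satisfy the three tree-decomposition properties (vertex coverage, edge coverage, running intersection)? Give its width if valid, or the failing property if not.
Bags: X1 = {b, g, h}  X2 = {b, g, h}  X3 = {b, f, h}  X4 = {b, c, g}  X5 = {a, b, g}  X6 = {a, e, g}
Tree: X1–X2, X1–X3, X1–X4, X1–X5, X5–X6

A tree decomposition must satisfy three properties: every vertex lies in some bag; for every edge, both endpoints lie together in some bag; and for every vertex, the bags containing it form a connected subtree. Here vertex d appears in no bag, so the decomposition is invalid.

No — vertex d appears in no bag.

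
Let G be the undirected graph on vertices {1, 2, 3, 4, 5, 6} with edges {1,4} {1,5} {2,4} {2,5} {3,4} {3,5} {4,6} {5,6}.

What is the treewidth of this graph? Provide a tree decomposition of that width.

Treewidth 2.
One such decomposition:
Bags: B1 = {2, 4, 5}  B2 = {1, 4, 5}  B3 = {3, 4, 5}  B4 = {4, 5, 6}
Tree: B1–B2, B2–B3, B3–B4

Every bag has size at most 3, so the width is 3 − 1 = 2 and tw(G) ≤ 2. The edges 2–5–1–4–2 form a cycle, so G is not a tree and its treewidth is at least 2. The upper and lower bounds meet at 2, so that is the treewidth.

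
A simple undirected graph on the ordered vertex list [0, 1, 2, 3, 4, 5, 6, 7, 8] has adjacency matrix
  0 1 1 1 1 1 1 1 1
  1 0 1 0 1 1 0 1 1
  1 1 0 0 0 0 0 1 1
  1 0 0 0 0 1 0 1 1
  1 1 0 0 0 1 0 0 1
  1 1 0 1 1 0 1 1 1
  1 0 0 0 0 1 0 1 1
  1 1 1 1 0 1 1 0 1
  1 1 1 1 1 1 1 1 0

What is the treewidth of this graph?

A width-4 tree decomposition is:
Bags: B1 = {0, 1, 5, 7, 8}  B2 = {0, 1, 4, 5, 8}  B3 = {0, 5, 6, 7, 8}  B4 = {0, 1, 2, 7, 8}  B5 = {0, 3, 5, 7, 8}
Tree: B1–B2, B1–B3, B1–B4, B1–B5
Every bag has size at most 5, so the width is 5 − 1 = 4 and tw(G) ≤ 4. On the other hand G contains the 5-clique {0, 1, 2, 7, 8}. A clique must lie in a single bag of any decomposition, so no decomposition can have width below 4. Combining the bounds, tw(G) = 4.

4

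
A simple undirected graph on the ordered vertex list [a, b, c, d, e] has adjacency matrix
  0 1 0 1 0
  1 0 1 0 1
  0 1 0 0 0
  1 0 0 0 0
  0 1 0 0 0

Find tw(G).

A width-1 tree decomposition is:
Bags: B1 = {a, b}  B2 = {a, d}  B3 = {b, c}  B4 = {b, e}
Tree: B1–B2, B1–B3, B3–B4
Every bag has size at most 2, so the width is 2 − 1 = 1 and tw(G) ≤ 1. Since G has at least one edge (e.g. a–b), it is not an edgeless graph, so tw(G) ≥ 1. Combining the bounds, tw(G) = 1.

1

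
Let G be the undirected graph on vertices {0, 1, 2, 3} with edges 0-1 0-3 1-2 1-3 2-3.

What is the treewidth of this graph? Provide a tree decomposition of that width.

Each bag holds 3 vertices, so the decomposition has width 2, which upper-bounds the treewidth. For the lower bound, the 3 vertices {0, 1, 3} are pairwise adjacent, and any tree decomposition puts a clique entirely inside one bag — forcing width ≥ 2. Hence tw(G) = 2 exactly.

Treewidth 2.
Bags: B1 = {0, 1, 3}  B2 = {1, 2, 3}
Tree: B1–B2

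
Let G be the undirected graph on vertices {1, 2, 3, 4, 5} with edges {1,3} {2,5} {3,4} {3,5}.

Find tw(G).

1

A width-1 tree decomposition is:
Bags: B1 = {3, 4}  B2 = {3, 5}  B3 = {2, 5}  B4 = {1, 3}
Tree: B1–B2, B2–B3, B2–B4
Every bag has size at most 2, so the width is 2 − 1 = 1 and tw(G) ≤ 1. Any graph with an edge has treewidth ≥ 1, and G has the edge 4–3. Therefore the treewidth is 1.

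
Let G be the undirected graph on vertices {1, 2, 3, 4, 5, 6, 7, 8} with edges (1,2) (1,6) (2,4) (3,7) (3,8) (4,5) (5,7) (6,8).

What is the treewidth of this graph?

A width-2 tree decomposition is:
Bags: B1 = {3, 6, 8}  B2 = {1, 3, 6}  B3 = {1, 2, 3}  B4 = {2, 3, 4}  B5 = {3, 4, 5}  B6 = {3, 5, 7}
Tree: B1–B2, B2–B3, B3–B4, B4–B5, B5–B6
The largest bag has 3 vertices, giving width 2; this decomposition certifies tw(G) ≤ 2. The edges 3–8–6–1–2–4–5–7–3 form a cycle, so G is not a tree and its treewidth is at least 2. Therefore the treewidth is 2.

2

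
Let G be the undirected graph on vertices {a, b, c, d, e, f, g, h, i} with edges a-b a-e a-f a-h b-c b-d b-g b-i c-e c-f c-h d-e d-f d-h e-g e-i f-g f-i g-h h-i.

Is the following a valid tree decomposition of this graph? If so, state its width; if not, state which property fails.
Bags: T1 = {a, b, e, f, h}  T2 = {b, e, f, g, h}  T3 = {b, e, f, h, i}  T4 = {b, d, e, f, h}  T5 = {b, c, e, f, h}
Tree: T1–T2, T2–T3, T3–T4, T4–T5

Yes; width 4.

Vertex coverage: the bags together contain {a, b, c, d, e, f, g, h, i}, the full vertex set. Edge coverage: each edge of G has both endpoints in at least one bag. Running intersection: for every vertex, the bags containing it form a connected subtree. All three properties hold, so this is a valid tree decomposition of width max|bag| − 1 = 4, and hence tw(G) ≤ 4.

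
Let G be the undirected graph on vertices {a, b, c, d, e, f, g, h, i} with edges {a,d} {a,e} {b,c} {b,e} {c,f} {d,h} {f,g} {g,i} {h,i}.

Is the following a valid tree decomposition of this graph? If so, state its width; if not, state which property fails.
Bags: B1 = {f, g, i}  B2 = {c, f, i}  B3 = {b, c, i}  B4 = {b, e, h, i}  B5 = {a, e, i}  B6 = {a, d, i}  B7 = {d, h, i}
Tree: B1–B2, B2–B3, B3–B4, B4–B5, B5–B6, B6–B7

A tree decomposition must satisfy three properties: every vertex lies in some bag; for every edge, both endpoints lie together in some bag; and for every vertex, the bags containing it form a connected subtree. Here bags containing vertex h are not connected in the tree, so the decomposition is invalid.

No — bags containing vertex h are not connected in the tree.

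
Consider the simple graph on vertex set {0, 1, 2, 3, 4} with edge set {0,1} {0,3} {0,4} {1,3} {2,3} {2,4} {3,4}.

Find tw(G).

A width-2 tree decomposition is:
Bags: B1 = {0, 3, 4}  B2 = {2, 3, 4}  B3 = {0, 1, 3}
Tree: B1–B2, B1–B3
The largest bag has 3 vertices, giving width 2; this decomposition certifies tw(G) ≤ 2. On the other hand G contains the 3-clique {0, 1, 3}. A clique must lie in a single bag of any decomposition, so no decomposition can have width below 2. The upper and lower bounds meet at 2, so that is the treewidth.

2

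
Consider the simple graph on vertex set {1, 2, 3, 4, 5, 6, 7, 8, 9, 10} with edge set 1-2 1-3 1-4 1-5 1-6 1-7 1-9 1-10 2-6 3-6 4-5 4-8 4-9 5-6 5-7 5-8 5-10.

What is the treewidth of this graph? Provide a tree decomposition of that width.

Treewidth 2.
One such decomposition:
Bags: B1 = {1, 4, 5}  B2 = {4, 5, 8}  B3 = {1, 5, 6}  B4 = {1, 5, 7}  B5 = {1, 3, 6}  B6 = {1, 4, 9}  B7 = {1, 5, 10}  B8 = {1, 2, 6}
Tree: B1–B2, B1–B3, B1–B4, B3–B5, B1–B6, B3–B7, B5–B8

Each bag holds 3 vertices, so the decomposition has width 2, which upper-bounds the treewidth. On the other hand G contains the 3-clique {4, 5, 8}. A clique must lie in a single bag of any decomposition, so no decomposition can have width below 2. The upper and lower bounds meet at 2, so that is the treewidth.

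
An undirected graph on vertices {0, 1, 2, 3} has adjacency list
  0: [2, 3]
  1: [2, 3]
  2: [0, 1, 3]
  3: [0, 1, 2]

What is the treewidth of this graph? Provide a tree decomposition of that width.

Treewidth 2.
Bags: B1 = {0, 2, 3}  B2 = {1, 2, 3}
Tree: B1–B2

Each bag holds 3 vertices, so the decomposition has width 2, which upper-bounds the treewidth. On the other hand G contains the 3-clique {0, 2, 3}. A clique must lie in a single bag of any decomposition, so no decomposition can have width below 2. Combining the bounds, tw(G) = 2.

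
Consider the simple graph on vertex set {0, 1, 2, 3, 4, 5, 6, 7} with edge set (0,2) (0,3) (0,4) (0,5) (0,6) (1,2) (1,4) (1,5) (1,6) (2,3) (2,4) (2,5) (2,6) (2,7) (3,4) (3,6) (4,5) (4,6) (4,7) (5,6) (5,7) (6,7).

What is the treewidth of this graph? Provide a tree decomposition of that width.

The largest bag has 5 vertices, giving width 4; this decomposition certifies tw(G) ≤ 4. For the lower bound, the 5 vertices {0, 2, 3, 4, 6} are pairwise adjacent, and any tree decomposition puts a clique entirely inside one bag — forcing width ≥ 4. Therefore the treewidth is 4.

Treewidth 4.
Bags: B1 = {0, 2, 4, 5, 6}  B2 = {2, 4, 5, 6, 7}  B3 = {1, 2, 4, 5, 6}  B4 = {0, 2, 3, 4, 6}
Tree: B1–B2, B2–B3, B1–B4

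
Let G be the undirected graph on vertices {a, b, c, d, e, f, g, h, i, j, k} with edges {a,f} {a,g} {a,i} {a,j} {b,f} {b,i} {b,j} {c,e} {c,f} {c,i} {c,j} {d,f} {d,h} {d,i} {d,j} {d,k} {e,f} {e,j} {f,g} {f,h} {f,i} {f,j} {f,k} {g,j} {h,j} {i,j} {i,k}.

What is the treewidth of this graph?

3

A width-3 tree decomposition is:
Bags: B1 = {d, f, i, k}  B2 = {d, f, i, j}  B3 = {b, f, i, j}  B4 = {a, f, i, j}  B5 = {a, f, g, j}  B6 = {c, f, i, j}  B7 = {d, f, h, j}  B8 = {c, e, f, j}
Tree: B1–B2, B2–B3, B3–B4, B4–B5, B4–B6, B2–B7, B6–B8
Each bag holds 4 vertices, so the decomposition has width 3, which upper-bounds the treewidth. Conversely, {a, f, g, j} is a clique of size 4, and the vertices of any clique must share a bag in every tree decomposition; so some bag has ≥ 4 vertices and tw(G) ≥ 3. Combining the bounds, tw(G) = 3.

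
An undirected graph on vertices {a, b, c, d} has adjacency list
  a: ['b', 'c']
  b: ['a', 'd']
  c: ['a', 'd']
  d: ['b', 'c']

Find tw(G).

2

A width-2 tree decomposition is:
Bags: B1 = {a, b, d}  B2 = {a, c, d}
Tree: B1–B2
Every bag has size at most 3, so the width is 3 − 1 = 2 and tw(G) ≤ 2. The edges a–b–d–c–a form a cycle, so G is not a tree and its treewidth is at least 2. Hence tw(G) = 2 exactly.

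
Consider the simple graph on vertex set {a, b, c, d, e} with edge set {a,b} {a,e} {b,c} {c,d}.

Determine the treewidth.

1

A width-1 tree decomposition is:
Bags: B1 = {c, d}  B2 = {b, c}  B3 = {a, b}  B4 = {a, e}
Tree: B1–B2, B2–B3, B3–B4
Each bag holds 2 vertices, so the decomposition has width 1, which upper-bounds the treewidth. G has an edge, so its treewidth is at least 1. Combining the bounds, tw(G) = 1.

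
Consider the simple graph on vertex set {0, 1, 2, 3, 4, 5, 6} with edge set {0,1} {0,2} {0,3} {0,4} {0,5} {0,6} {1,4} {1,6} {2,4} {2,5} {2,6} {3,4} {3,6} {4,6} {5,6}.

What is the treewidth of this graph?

A width-3 tree decomposition is:
Bags: B1 = {0, 2, 4, 6}  B2 = {0, 1, 4, 6}  B3 = {0, 2, 5, 6}  B4 = {0, 3, 4, 6}
Tree: B1–B2, B1–B3, B2–B4
Each bag holds 4 vertices, so the decomposition has width 3, which upper-bounds the treewidth. For the lower bound, the 4 vertices {0, 1, 4, 6} are pairwise adjacent, and any tree decomposition puts a clique entirely inside one bag — forcing width ≥ 3. Hence tw(G) = 3 exactly.

3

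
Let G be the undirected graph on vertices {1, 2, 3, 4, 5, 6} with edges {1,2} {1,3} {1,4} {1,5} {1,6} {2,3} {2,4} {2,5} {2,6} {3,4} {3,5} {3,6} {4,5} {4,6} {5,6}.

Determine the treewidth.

A width-5 tree decomposition is:
Bags: B1 = {1, 2, 3, 4, 5, 6}
Tree: (single bag)
With just one bag of size 6, the width is 6 − 1 = 5, so tw(G) ≤ 5. On the other hand G contains the 6-clique {1, 2, 3, 4, 5, 6}. A clique must lie in a single bag of any decomposition, so no decomposition can have width below 5. The upper and lower bounds meet at 5, so that is the treewidth.

5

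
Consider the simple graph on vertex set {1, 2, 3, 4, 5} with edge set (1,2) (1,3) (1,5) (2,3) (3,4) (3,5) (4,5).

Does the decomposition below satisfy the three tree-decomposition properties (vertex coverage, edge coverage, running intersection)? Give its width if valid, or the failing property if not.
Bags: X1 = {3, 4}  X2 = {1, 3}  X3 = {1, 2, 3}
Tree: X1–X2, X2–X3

No — vertex 5 appears in no bag.

A tree decomposition must satisfy three properties: every vertex lies in some bag; for every edge, both endpoints lie together in some bag; and for every vertex, the bags containing it form a connected subtree. Here vertex 5 appears in no bag, so the decomposition is invalid.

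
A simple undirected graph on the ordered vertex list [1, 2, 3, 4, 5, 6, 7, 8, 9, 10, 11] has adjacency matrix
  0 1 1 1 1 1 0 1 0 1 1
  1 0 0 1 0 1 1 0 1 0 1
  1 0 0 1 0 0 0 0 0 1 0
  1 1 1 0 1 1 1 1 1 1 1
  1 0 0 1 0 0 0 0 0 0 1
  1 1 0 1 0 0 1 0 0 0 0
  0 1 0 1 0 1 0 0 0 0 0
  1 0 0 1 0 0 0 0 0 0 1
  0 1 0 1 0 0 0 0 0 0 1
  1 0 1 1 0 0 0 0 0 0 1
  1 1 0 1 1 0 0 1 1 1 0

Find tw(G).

3

A width-3 tree decomposition is:
Bags: B1 = {1, 4, 10, 11}  B2 = {1, 2, 4, 11}  B3 = {1, 4, 8, 11}  B4 = {1, 2, 4, 6}  B5 = {2, 4, 6, 7}  B6 = {1, 4, 5, 11}  B7 = {1, 3, 4, 10}  B8 = {2, 4, 9, 11}
Tree: B1–B2, B2–B3, B2–B4, B4–B5, B1–B6, B1–B7, B2–B8
Every bag has size at most 4, so the width is 4 − 1 = 3 and tw(G) ≤ 3. For the lower bound, the 4 vertices {1, 4, 8, 11} are pairwise adjacent, and any tree decomposition puts a clique entirely inside one bag — forcing width ≥ 3. Therefore the treewidth is 3.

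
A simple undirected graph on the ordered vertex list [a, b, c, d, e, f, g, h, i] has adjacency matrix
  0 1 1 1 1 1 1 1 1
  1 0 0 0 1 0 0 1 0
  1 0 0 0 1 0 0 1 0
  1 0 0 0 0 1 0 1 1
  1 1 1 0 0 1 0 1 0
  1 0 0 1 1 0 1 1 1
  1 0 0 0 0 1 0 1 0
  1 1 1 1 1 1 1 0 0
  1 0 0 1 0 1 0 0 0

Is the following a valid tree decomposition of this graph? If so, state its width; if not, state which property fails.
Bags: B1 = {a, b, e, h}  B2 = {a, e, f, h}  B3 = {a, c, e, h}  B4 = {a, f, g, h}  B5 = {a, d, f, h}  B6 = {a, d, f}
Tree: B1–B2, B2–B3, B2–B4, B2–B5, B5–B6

No — vertex i appears in no bag.

A tree decomposition must satisfy three properties: every vertex lies in some bag; for every edge, both endpoints lie together in some bag; and for every vertex, the bags containing it form a connected subtree. Here vertex i appears in no bag, so the decomposition is invalid.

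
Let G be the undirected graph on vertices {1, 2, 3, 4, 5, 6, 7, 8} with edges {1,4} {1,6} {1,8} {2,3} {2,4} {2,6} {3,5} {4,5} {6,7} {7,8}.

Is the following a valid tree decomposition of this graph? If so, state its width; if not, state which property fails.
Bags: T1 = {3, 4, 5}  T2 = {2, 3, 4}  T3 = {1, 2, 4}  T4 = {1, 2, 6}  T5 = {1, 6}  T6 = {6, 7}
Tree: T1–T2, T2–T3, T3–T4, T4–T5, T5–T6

A tree decomposition must satisfy three properties: every vertex lies in some bag; for every edge, both endpoints lie together in some bag; and for every vertex, the bags containing it form a connected subtree. Here vertex 8 appears in no bag, so the decomposition is invalid.

No — vertex 8 appears in no bag.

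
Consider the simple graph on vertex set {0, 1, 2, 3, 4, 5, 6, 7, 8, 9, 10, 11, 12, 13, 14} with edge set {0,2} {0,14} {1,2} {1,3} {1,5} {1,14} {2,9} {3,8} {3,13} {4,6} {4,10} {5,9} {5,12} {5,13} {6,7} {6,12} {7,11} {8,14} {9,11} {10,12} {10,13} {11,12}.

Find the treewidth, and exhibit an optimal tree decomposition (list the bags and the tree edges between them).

Treewidth 3.
Bags: B1 = {4, 6, 7, 11}  B2 = {4, 6, 11, 12}  B3 = {4, 10, 11, 12}  B4 = {9, 10, 11, 12}  B5 = {5, 9, 10, 12}  B6 = {5, 9, 10, 13}  B7 = {2, 5, 9, 13}  B8 = {1, 2, 5, 13}  B9 = {1, 2, 3, 13}  B10 = {0, 1, 2, 3}  B11 = {0, 1, 3, 14}  B12 = {0, 3, 8, 14}
Tree: B1–B2, B2–B3, B3–B4, B4–B5, B5–B6, B6–B7, B7–B8, B8–B9, B9–B10, B10–B11, B11–B12

Every bag has size at most 4, so the width is 4 − 1 = 3 and tw(G) ≤ 3. For the lower bound: the 4 vertex sets {4,6,7}, {11}, {12}, {5,9,10,13} are disjoint, each induces a connected subgraph, and every pair is joined by at least one edge of G. Contracting each set to a single vertex therefore yields K_{4} as a minor, and since treewidth is minor-monotone, tw(G) ≥ tw(K_{4}) = 3. The upper and lower bounds meet at 3, so that is the treewidth.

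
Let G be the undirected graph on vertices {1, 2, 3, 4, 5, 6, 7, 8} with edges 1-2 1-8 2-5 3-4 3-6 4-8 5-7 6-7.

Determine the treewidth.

A width-2 tree decomposition is:
Bags: B1 = {2, 5, 7}  B2 = {1, 2, 7}  B3 = {1, 7, 8}  B4 = {4, 7, 8}  B5 = {3, 4, 7}  B6 = {3, 6, 7}
Tree: B1–B2, B2–B3, B3–B4, B4–B5, B5–B6
The largest bag has 3 vertices, giving width 2; this decomposition certifies tw(G) ≤ 2. For the lower bound, G contains the cycle 7–5–2–1–8–4–3–6–7, so G is not a forest; only forests have treewidth ≤ 1, hence tw(G) ≥ 2. The upper and lower bounds meet at 2, so that is the treewidth.

2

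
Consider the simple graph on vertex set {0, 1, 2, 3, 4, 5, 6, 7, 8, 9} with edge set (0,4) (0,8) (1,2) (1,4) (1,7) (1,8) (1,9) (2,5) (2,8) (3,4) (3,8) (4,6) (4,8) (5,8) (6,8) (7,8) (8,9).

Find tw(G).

2

A width-2 tree decomposition is:
Bags: B1 = {1, 4, 8}  B2 = {3, 4, 8}  B3 = {1, 2, 8}  B4 = {2, 5, 8}  B5 = {0, 4, 8}  B6 = {1, 7, 8}  B7 = {4, 6, 8}  B8 = {1, 8, 9}
Tree: B1–B2, B1–B3, B3–B4, B1–B5, B3–B6, B2–B7, B1–B8
The largest bag has 3 vertices, giving width 2; this decomposition certifies tw(G) ≤ 2. On the other hand G contains the 3-clique {0, 4, 8}. A clique must lie in a single bag of any decomposition, so no decomposition can have width below 2. Hence tw(G) = 2 exactly.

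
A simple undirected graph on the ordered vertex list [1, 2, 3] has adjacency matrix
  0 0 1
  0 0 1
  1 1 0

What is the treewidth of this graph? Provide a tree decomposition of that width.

Treewidth 1.
Bags: B1 = {2, 3}  B2 = {1, 3}
Tree: B1–B2

The largest bag has 2 vertices, giving width 1; this decomposition certifies tw(G) ≤ 1. G has an edge, so its treewidth is at least 1. The upper and lower bounds meet at 1, so that is the treewidth.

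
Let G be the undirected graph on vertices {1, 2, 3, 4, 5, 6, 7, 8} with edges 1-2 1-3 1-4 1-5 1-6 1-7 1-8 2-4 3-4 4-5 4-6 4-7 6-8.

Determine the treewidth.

2

A width-2 tree decomposition is:
Bags: B1 = {1, 6, 8}  B2 = {1, 4, 6}  B3 = {1, 3, 4}  B4 = {1, 4, 5}  B5 = {1, 4, 7}  B6 = {1, 2, 4}
Tree: B1–B2, B2–B3, B2–B4, B4–B5, B5–B6
Every bag has size at most 3, so the width is 3 − 1 = 2 and tw(G) ≤ 2. For the lower bound, the 3 vertices {1, 6, 8} are pairwise adjacent, and any tree decomposition puts a clique entirely inside one bag — forcing width ≥ 2. Combining the bounds, tw(G) = 2.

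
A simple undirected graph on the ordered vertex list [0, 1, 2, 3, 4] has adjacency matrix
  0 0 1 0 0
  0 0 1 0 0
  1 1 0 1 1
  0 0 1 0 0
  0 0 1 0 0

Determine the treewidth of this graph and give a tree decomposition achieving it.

Treewidth 1.
Bags: B1 = {2, 4}  B2 = {0, 2}  B3 = {1, 2}  B4 = {2, 3}
Tree: B1–B2, B1–B3, B1–B4

Every bag has size at most 2, so the width is 2 − 1 = 1 and tw(G) ≤ 1. Since G has at least one edge (e.g. 2–4), it is not an edgeless graph, so tw(G) ≥ 1. Hence tw(G) = 1 exactly.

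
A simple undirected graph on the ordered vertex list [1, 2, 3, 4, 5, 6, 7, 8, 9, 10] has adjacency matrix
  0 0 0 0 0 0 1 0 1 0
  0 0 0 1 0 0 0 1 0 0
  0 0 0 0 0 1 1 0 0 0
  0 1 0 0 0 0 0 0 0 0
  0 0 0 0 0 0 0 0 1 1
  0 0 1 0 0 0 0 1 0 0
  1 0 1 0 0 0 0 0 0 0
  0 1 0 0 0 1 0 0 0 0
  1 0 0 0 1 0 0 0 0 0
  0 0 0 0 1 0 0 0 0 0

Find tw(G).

1

A width-1 tree decomposition is:
Bags: B1 = {2, 4}  B2 = {2, 8}  B3 = {6, 8}  B4 = {3, 6}  B5 = {3, 7}  B6 = {1, 7}  B7 = {1, 9}  B8 = {5, 9}  B9 = {5, 10}
Tree: B1–B2, B2–B3, B3–B4, B4–B5, B5–B6, B6–B7, B7–B8, B8–B9
The largest bag has 2 vertices, giving width 1; this decomposition certifies tw(G) ≤ 1. Any graph with an edge has treewidth ≥ 1, and G has the edge 4–2. The upper and lower bounds meet at 1, so that is the treewidth.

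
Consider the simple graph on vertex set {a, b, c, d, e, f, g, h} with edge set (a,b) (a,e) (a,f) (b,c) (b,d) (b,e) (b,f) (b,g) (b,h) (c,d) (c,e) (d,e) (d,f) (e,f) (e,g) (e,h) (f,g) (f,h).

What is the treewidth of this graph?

3

A width-3 tree decomposition is:
Bags: B1 = {b, d, e, f}  B2 = {b, e, f, g}  B3 = {b, e, f, h}  B4 = {b, c, d, e}  B5 = {a, b, e, f}
Tree: B1–B2, B2–B3, B1–B4, B3–B5
The largest bag has 4 vertices, giving width 3; this decomposition certifies tw(G) ≤ 3. On the other hand G contains the 4-clique {b, c, d, e}. A clique must lie in a single bag of any decomposition, so no decomposition can have width below 3. Therefore the treewidth is 3.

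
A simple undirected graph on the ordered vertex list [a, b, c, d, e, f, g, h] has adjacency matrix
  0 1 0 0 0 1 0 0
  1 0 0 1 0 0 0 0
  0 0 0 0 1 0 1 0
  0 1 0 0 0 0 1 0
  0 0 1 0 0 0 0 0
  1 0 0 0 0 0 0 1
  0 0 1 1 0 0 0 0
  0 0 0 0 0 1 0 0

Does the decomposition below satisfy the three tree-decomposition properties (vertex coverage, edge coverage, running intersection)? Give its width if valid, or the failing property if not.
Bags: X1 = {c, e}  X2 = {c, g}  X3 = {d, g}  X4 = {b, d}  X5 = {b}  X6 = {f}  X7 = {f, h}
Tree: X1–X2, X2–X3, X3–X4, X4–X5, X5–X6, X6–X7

No — vertex a appears in no bag.

A tree decomposition must satisfy three properties: every vertex lies in some bag; for every edge, both endpoints lie together in some bag; and for every vertex, the bags containing it form a connected subtree. Here vertex a appears in no bag, so the decomposition is invalid.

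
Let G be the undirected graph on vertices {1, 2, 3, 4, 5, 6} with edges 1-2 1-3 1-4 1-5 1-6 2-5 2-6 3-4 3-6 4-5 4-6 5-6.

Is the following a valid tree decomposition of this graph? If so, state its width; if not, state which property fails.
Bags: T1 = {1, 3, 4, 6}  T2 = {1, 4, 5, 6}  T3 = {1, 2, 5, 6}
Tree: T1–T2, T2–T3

Vertex coverage: the bags together contain {1, 2, 3, 4, 5, 6}, the full vertex set. Edge coverage: each edge of G has both endpoints in at least one bag. Running intersection: for every vertex, the bags containing it form a connected subtree. All three properties hold, so this is a valid tree decomposition of width max|bag| − 1 = 3, and hence tw(G) ≤ 3.

Yes; width 3.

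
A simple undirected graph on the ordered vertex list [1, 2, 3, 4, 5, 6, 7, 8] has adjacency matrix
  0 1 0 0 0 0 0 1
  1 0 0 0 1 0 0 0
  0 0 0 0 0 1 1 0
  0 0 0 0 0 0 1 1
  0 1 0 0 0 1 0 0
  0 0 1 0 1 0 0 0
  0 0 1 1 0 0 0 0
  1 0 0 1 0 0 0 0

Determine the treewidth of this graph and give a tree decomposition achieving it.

The largest bag has 3 vertices, giving width 2; this decomposition certifies tw(G) ≤ 2. For the lower bound, G contains the cycle 5–2–1–8–4–7–3–6–5, so G is not a forest; only forests have treewidth ≤ 1, hence tw(G) ≥ 2. Hence tw(G) = 2 exactly.

Treewidth 2.
One optimal decomposition is:
Bags: B1 = {1, 2, 5}  B2 = {1, 5, 8}  B3 = {4, 5, 8}  B4 = {4, 5, 7}  B5 = {3, 5, 7}  B6 = {3, 5, 6}
Tree: B1–B2, B2–B3, B3–B4, B4–B5, B5–B6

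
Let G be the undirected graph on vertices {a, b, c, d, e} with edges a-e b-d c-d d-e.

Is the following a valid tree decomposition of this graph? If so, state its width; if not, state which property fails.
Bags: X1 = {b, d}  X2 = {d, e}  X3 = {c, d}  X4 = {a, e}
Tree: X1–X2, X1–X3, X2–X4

Yes; width 1.

Vertex coverage: the bags together contain {a, b, c, d, e}, the full vertex set. Edge coverage: each edge of G has both endpoints in at least one bag. Running intersection: for every vertex, the bags containing it form a connected subtree. All three properties hold, so this is a valid tree decomposition of width max|bag| − 1 = 1, and hence tw(G) ≤ 1.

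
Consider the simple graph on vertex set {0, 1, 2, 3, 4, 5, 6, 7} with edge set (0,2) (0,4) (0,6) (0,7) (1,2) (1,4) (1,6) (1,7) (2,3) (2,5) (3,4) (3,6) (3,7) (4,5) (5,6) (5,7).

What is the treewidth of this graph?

4

A width-4 tree decomposition is:
Bags: B1 = {0, 2, 4, 6, 7}  B2 = {2, 4, 5, 6, 7}  B3 = {1, 2, 4, 6, 7}  B4 = {2, 3, 4, 6, 7}
Tree: B1–B2, B2–B3, B3–B4
The largest bag has 5 vertices, giving width 4; this decomposition certifies tw(G) ≤ 4. For the lower bound: the 5 vertex sets {0,7}, {5,6}, {1,4}, {2}, {3} are disjoint, each induces a connected subgraph, and every pair is joined by at least one edge of G. Contracting each set to a single vertex therefore yields K_{5} as a minor, and since treewidth is minor-monotone, tw(G) ≥ tw(K_{5}) = 4. Combining the bounds, tw(G) = 4.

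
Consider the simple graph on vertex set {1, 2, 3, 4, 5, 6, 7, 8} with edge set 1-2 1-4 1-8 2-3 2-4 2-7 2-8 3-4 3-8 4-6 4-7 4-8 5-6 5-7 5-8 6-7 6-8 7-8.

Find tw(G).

3

A width-3 tree decomposition is:
Bags: B1 = {2, 4, 7, 8}  B2 = {4, 6, 7, 8}  B3 = {5, 6, 7, 8}  B4 = {1, 2, 4, 8}  B5 = {2, 3, 4, 8}
Tree: B1–B2, B2–B3, B1–B4, B1–B5
Every bag has size at most 4, so the width is 4 − 1 = 3 and tw(G) ≤ 3. Conversely, {1, 2, 4, 8} is a clique of size 4, and the vertices of any clique must share a bag in every tree decomposition; so some bag has ≥ 4 vertices and tw(G) ≥ 3. Hence tw(G) = 3 exactly.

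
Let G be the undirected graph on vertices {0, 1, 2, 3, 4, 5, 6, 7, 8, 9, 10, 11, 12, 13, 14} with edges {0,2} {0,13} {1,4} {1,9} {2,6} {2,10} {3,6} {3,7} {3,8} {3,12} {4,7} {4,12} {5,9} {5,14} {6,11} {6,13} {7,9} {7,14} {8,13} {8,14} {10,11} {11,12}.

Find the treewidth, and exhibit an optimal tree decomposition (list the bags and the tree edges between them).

Each bag holds 4 vertices, so the decomposition has width 3, which upper-bounds the treewidth. For the lower bound: the 4 vertex sets {1,5,9}, {14}, {7}, {3,4,8,12} are disjoint, each induces a connected subgraph, and every pair is joined by at least one edge of G. Contracting each set to a single vertex therefore yields K_{4} as a minor, and since treewidth is minor-monotone, tw(G) ≥ tw(K_{4}) = 3. Therefore the treewidth is 3.

Treewidth 3.
Bags: B1 = {1, 5, 9, 14}  B2 = {1, 7, 9, 14}  B3 = {1, 4, 7, 14}  B4 = {4, 7, 8, 14}  B5 = {3, 4, 7, 8}  B6 = {3, 4, 8, 12}  B7 = {3, 8, 12, 13}  B8 = {3, 6, 12, 13}  B9 = {6, 11, 12, 13}  B10 = {0, 6, 11, 13}  B11 = {0, 2, 6, 11}  B12 = {0, 2, 10, 11}
Tree: B1–B2, B2–B3, B3–B4, B4–B5, B5–B6, B6–B7, B7–B8, B8–B9, B9–B10, B10–B11, B11–B12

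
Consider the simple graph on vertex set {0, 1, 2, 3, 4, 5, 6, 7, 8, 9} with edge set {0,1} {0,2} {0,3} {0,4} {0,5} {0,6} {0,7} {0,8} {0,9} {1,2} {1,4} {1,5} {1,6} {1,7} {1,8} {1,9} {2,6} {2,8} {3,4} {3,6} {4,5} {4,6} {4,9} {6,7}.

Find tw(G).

3

A width-3 tree decomposition is:
Bags: B1 = {0, 3, 4, 6}  B2 = {0, 1, 4, 6}  B3 = {0, 1, 4, 5}  B4 = {0, 1, 4, 9}  B5 = {0, 1, 2, 6}  B6 = {0, 1, 6, 7}  B7 = {0, 1, 2, 8}
Tree: B1–B2, B2–B3, B2–B4, B2–B5, B2–B6, B5–B7
Every bag has size at most 4, so the width is 4 − 1 = 3 and tw(G) ≤ 3. For the lower bound, the 4 vertices {0, 1, 2, 8} are pairwise adjacent, and any tree decomposition puts a clique entirely inside one bag — forcing width ≥ 3. Therefore the treewidth is 3.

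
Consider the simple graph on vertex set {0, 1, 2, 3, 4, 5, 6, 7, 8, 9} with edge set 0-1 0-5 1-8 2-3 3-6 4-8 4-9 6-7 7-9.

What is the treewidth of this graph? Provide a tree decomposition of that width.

Treewidth 1.
One optimal decomposition is:
Bags: B1 = {0, 5}  B2 = {0, 1}  B3 = {1, 8}  B4 = {4, 8}  B5 = {4, 9}  B6 = {7, 9}  B7 = {6, 7}  B8 = {3, 6}  B9 = {2, 3}
Tree: B1–B2, B2–B3, B3–B4, B4–B5, B5–B6, B6–B7, B7–B8, B8–B9

Each bag holds 2 vertices, so the decomposition has width 1, which upper-bounds the treewidth. Since G has at least one edge (e.g. 5–0), it is not an edgeless graph, so tw(G) ≥ 1. Therefore the treewidth is 1.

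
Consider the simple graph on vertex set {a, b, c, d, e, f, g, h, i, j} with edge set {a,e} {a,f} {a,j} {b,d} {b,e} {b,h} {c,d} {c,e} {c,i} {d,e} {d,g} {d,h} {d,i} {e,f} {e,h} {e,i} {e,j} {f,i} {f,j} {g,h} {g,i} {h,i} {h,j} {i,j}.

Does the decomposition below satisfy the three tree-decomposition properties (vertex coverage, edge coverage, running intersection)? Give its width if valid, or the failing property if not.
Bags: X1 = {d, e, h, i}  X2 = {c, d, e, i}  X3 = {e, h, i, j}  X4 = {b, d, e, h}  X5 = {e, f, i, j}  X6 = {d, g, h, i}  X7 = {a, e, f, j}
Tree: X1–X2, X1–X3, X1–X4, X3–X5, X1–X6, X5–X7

Yes; width 3.

Every vertex of G appears in some bag (union = {a, b, c, d, e, f, g, h, i, j}); every edge is covered by a bag; and for each vertex v the set of bags containing v is connected in the bag tree. The decomposition is therefore valid. The largest bag has 4 vertices, so the width is 3.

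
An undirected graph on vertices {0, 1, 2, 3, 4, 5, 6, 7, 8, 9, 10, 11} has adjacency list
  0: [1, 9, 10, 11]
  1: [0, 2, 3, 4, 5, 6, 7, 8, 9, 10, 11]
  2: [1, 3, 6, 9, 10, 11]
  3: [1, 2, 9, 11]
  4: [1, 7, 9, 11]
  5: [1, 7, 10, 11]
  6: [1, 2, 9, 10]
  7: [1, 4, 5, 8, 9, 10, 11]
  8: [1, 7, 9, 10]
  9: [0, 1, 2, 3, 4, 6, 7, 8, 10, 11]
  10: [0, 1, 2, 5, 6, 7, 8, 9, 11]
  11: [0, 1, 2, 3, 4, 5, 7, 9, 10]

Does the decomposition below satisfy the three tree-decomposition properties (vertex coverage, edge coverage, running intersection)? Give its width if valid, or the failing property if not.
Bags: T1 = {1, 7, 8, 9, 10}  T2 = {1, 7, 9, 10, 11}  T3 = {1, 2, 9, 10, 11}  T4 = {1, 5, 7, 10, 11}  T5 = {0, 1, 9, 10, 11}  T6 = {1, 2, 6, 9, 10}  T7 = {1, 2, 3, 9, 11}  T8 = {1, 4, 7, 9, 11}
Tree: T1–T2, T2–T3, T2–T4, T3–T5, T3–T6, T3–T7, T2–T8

Yes; width 4.

Every vertex of G appears in some bag (union = {0, 1, 2, 3, 4, 5, 6, 7, 8, 9, 10, 11}); every edge is covered by a bag; and for each vertex v the set of bags containing v is connected in the bag tree. The decomposition is therefore valid. The largest bag has 5 vertices, so the width is 4.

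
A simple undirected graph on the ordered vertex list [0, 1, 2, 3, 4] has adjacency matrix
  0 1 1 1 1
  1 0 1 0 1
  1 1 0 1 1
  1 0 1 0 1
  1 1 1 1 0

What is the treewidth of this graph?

3

A width-3 tree decomposition is:
Bags: B1 = {0, 2, 3, 4}  B2 = {0, 1, 2, 4}
Tree: B1–B2
The largest bag has 4 vertices, giving width 3; this decomposition certifies tw(G) ≤ 3. For the lower bound, the 4 vertices {0, 1, 2, 4} are pairwise adjacent, and any tree decomposition puts a clique entirely inside one bag — forcing width ≥ 3. Combining the bounds, tw(G) = 3.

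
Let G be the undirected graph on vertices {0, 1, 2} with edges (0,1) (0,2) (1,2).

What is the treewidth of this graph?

A width-2 tree decomposition is:
Bags: B1 = {0, 1, 2}
Tree: (single bag)
A single bag containing all 3 vertices is trivially a valid decomposition of width 2. For the lower bound, the 3 vertices {0, 1, 2} are pairwise adjacent, and any tree decomposition puts a clique entirely inside one bag — forcing width ≥ 2. Combining the bounds, tw(G) = 2.

2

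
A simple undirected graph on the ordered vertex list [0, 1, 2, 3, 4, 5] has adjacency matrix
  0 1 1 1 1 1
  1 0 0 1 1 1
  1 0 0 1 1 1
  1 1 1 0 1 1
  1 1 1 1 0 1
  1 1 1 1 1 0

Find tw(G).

4

A width-4 tree decomposition is:
Bags: B1 = {0, 2, 3, 4, 5}  B2 = {0, 1, 3, 4, 5}
Tree: B1–B2
Every bag has size at most 5, so the width is 5 − 1 = 4 and tw(G) ≤ 4. On the other hand G contains the 5-clique {0, 1, 3, 4, 5}. A clique must lie in a single bag of any decomposition, so no decomposition can have width below 4. Hence tw(G) = 4 exactly.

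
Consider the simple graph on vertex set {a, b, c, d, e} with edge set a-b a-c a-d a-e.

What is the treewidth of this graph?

1

A width-1 tree decomposition is:
Bags: B1 = {a, d}  B2 = {a, e}  B3 = {a, c}  B4 = {a, b}
Tree: B1–B2, B2–B3, B1–B4
Each bag holds 2 vertices, so the decomposition has width 1, which upper-bounds the treewidth. G has an edge, so its treewidth is at least 1. Therefore the treewidth is 1.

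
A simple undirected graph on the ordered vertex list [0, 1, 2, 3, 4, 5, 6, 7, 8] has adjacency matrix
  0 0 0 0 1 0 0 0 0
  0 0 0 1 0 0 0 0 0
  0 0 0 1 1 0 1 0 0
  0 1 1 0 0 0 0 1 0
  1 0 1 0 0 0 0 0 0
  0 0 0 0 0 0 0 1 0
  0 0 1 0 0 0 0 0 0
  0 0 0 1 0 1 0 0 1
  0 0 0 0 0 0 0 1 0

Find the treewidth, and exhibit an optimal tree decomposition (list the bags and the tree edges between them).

Treewidth 1.
Bags: B1 = {2, 3}  B2 = {2, 4}  B3 = {1, 3}  B4 = {0, 4}  B5 = {3, 7}  B6 = {2, 6}  B7 = {7, 8}  B8 = {5, 7}
Tree: B1–B2, B1–B3, B2–B4, B1–B5, B1–B6, B5–B7, B7–B8

Every bag has size at most 2, so the width is 2 − 1 = 1 and tw(G) ≤ 1. Any graph with an edge has treewidth ≥ 1, and G has the edge 2–3. Hence tw(G) = 1 exactly.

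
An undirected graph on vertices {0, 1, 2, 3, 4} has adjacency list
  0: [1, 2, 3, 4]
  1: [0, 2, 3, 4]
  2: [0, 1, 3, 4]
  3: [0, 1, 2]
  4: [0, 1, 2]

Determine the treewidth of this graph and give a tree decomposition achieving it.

The largest bag has 4 vertices, giving width 3; this decomposition certifies tw(G) ≤ 3. For the lower bound, the 4 vertices {0, 1, 2, 3} are pairwise adjacent, and any tree decomposition puts a clique entirely inside one bag — forcing width ≥ 3. Combining the bounds, tw(G) = 3.

Treewidth 3.
Bags: B1 = {0, 1, 2, 4}  B2 = {0, 1, 2, 3}
Tree: B1–B2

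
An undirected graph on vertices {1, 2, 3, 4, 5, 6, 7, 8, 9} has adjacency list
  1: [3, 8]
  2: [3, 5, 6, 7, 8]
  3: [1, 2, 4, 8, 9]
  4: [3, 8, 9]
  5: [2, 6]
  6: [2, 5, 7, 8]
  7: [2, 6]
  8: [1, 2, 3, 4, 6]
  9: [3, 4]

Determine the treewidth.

A width-2 tree decomposition is:
Bags: B1 = {2, 3, 8}  B2 = {2, 6, 8}  B3 = {1, 3, 8}  B4 = {2, 5, 6}  B5 = {3, 4, 8}  B6 = {2, 6, 7}  B7 = {3, 4, 9}
Tree: B1–B2, B1–B3, B2–B4, B3–B5, B4–B6, B5–B7
The largest bag has 3 vertices, giving width 2; this decomposition certifies tw(G) ≤ 2. Conversely, {1, 3, 8} is a clique of size 3, and the vertices of any clique must share a bag in every tree decomposition; so some bag has ≥ 3 vertices and tw(G) ≥ 2. Combining the bounds, tw(G) = 2.

2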